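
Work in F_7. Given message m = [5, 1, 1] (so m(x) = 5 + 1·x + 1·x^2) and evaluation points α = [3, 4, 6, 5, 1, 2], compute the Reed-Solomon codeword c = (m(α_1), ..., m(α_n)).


c = [3, 4, 5, 0, 0, 4]

Message polynomial: m(x) = 5 + 1·x + 1·x^2 (mod 7).
For each evaluation point α_i, compute m(α_i) mod 7:
  α_1 = 3: Horner steps 1 → 4 → 3, so m(3) = 3.
  α_2 = 4: Horner steps 1 → 5 → 4, so m(4) = 4.
  α_3 = 6: Horner steps 1 → 0 → 5, so m(6) = 5.
  α_4 = 5: Horner steps 1 → 6 → 0, so m(5) = 0.
  α_5 = 1: Horner steps 1 → 2 → 0, so m(1) = 0.
  α_6 = 2: Horner steps 1 → 3 → 4, so m(2) = 4.
Codeword c = [3, 4, 5, 0, 0, 4] ∈ F_7^6.


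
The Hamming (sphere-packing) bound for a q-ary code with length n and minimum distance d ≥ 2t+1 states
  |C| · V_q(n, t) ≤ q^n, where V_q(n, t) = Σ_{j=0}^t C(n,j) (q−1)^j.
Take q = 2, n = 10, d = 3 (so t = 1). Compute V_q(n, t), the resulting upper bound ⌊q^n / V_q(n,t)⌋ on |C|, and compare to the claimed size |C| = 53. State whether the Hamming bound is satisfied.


V_q(n, t) = 11, q^n = 1024, Hamming bound = 93, |C| = 53 ≤ bound (satisfied).

Step 1: Compute V_q(n, t) = Σ_{j=0}^1 C(n, j) (q−1)^j.
  j = 0: C(10,0)·(1)^0 = 1·1 = 1.
  j = 1: C(10,1)·(1)^1 = 10·1 = 10.
  V_q(n, t) = 1 + 10 = 11.
Step 2: q^n = 2^10 = 1024.
Step 3: Hamming bound ⌊q^n / V_q(n,t)⌋ = ⌊1024/11⌋ = 93.
Step 4: Compare |C| = 53 to 93: satisfied.
The claimed |C| lies below the Hamming bound.


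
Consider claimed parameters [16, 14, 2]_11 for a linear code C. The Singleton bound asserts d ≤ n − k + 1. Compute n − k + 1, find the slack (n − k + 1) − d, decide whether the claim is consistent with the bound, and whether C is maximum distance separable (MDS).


Singleton RHS = n − k + 1 = 3, slack = 1, bound satisfied, not MDS.

Singleton bound: d ≤ n − k + 1.
Here n = 16, k = 14, so n − k + 1 = 3.
Given d = 2, check d ≤ 3: YES.
Slack = (n − k + 1) − d = 1.
The code is NOT MDS (slack = 1 > 0).
Description: the claimed parameters are [16, 14, 2]_11; such a code would be non-MDS.


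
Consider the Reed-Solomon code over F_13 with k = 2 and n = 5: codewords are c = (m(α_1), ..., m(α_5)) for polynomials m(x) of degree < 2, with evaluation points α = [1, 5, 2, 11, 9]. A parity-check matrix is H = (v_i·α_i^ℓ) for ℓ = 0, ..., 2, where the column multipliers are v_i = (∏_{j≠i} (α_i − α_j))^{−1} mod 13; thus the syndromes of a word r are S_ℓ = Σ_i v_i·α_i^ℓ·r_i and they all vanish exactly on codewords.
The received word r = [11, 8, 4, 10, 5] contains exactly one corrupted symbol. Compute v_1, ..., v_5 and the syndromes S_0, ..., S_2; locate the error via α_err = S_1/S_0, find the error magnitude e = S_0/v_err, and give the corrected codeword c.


S = (6, 12, 11), error at position 3, error magnitude e = 10, c = [11, 8, 7, 10, 5].

Step 1: column multipliers v_i = (∏_{j≠i}(α_i − α_j))^{−1} mod 13.
  i = 1 (α = 1): (1−5)(1−2)(1−11)(1−9) = (−4)·(−1)·(−10)·(−8) = 320 ≡ 8, so v_1 = 8^{−1} = 5 (mod 13).
  i = 2 (α = 5): (5−1)(5−2)(5−11)(5−9) = 4·3·(−6)·(−4) = 288 ≡ 2, so v_2 = 2^{−1} = 7 (mod 13).
  i = 3 (α = 2): (2−1)(2−5)(2−11)(2−9) = 1·(−3)·(−9)·(−7) = −189 ≡ 6, so v_3 = 6^{−1} = 11 (mod 13).
  i = 4 (α = 11): (11−1)(11−5)(11−2)(11−9) = 10·6·9·2 = 1080 ≡ 1, so v_4 = 1^{−1} = 1 (mod 13).
  i = 5 (α = 9): (9−1)(9−5)(9−2)(9−11) = 8·4·7·(−2) = −448 ≡ 7, so v_5 = 7^{−1} = 2 (mod 13).
  v = [5, 7, 11, 1, 2].
Step 2: syndromes of r = [11, 8, 4, 10, 5] (all sums mod 13).
  S_0 = Σ v_i r_i = 5·11 + 7·8 + 11·4 + 1·10 + 2·5 = 175 ≡ 6.
  S_1 = Σ v_i α_i r_i = 5·1·11 + 7·5·8 + 11·2·4 + 1·11·10 + 2·9·5 = 623 ≡ 12.
  α_i^2 mod 13 = [1, 12, 4, 4, 3].
  S_2 = Σ v_i α_i^2 r_i = 5·1·11 + 7·12·8 + 11·4·4 + 1·4·10 + 2·3·5 = 973 ≡ 11.
  S = (6, 12, 11) ≠ 0, so r is not a codeword (an error is present).
Step 3: locate the error. For a single error e at position i, S_ℓ = v_i·e·α_i^ℓ, so α_err = S_1/S_0.
  S_0^{−1} = 6^{−1} = 11 (mod 13), so α_err = 12·11 = 132 ≡ 2 = α_3. Error position i = 3.
  Consistency check: S_2/S_1 = 11·12 = 132 ≡ 2 = α_err ✓ (single-error assumption holds).
Step 4: error magnitude e = S_0/v_3 = S_0·∏_{j≠3}(α_3 − α_j) = 6·6 = 36 ≡ 10 (mod 13).
Step 5: correct position 3: c_3 = r_3 − e = 4 − 10 ≡ 7 (mod 13). Hence c = [11, 8, 7, 10, 5].
  Check: interpolating c through the α_i gives m(x) = 2 + 9·x (degree < 2) with m(α_i) = c_i for every i, so c is indeed a codeword.


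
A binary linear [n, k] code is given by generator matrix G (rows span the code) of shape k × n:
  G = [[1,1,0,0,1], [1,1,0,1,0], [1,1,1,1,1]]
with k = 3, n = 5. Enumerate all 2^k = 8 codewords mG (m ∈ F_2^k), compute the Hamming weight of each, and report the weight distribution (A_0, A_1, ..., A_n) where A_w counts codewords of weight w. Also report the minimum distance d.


Weight distribution: A_0 = 1, A_2 = 3, A_3 = 3, A_5 = 1. Minimum distance d = 2.

Enumerate all 2^3 = 8 messages m ∈ F_2^3.
For each, compute codeword c = mG in F_2^5, then tally its weight.
  m = 000 → c = 00000, weight = 0.
  m = 100 → c = 11001, weight = 3.
  m = 010 → c = 11010, weight = 3.
  m = 110 → c = 00011, weight = 2.
  m = 001 → c = 11111, weight = 5.
  m = 101 → c = 00110, weight = 2.
  m = 011 → c = 00101, weight = 2.
  m = 111 → c = 11100, weight = 3.
Tally weights:
  weight 0: 1 codewords.
  weight 2: 3 codewords.
  weight 3: 3 codewords.
  weight 5: 1 codewords.
Minimum distance d = smallest w > 0 with A_w > 0 = 2.
Sanity: Σ A_w = 8 = 2^3 = 8 ✓.


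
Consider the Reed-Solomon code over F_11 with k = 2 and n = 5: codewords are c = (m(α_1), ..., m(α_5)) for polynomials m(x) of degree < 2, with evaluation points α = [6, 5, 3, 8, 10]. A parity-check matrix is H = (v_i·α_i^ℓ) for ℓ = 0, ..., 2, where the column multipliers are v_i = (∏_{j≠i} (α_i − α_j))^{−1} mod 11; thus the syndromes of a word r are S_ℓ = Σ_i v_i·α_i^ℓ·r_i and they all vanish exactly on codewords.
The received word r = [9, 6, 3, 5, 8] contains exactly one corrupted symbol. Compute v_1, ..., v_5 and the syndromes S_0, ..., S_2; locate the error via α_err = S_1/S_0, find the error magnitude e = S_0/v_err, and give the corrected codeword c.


S = (9, 10, 5), error at position 1, error magnitude e = 7, c = [2, 6, 3, 5, 8].

Step 1: column multipliers v_i = (∏_{j≠i}(α_i − α_j))^{−1} mod 11.
  i = 1 (α = 6): (6−5)(6−3)(6−8)(6−10) = 1·3·(−2)·(−4) = 24 ≡ 2, so v_1 = 2^{−1} = 6 (mod 11).
  i = 2 (α = 5): (5−6)(5−3)(5−8)(5−10) = (−1)·2·(−3)·(−5) = −30 ≡ 3, so v_2 = 3^{−1} = 4 (mod 11).
  i = 3 (α = 3): (3−6)(3−5)(3−8)(3−10) = (−3)·(−2)·(−5)·(−7) = 210 ≡ 1, so v_3 = 1^{−1} = 1 (mod 11).
  i = 4 (α = 8): (8−6)(8−5)(8−3)(8−10) = 2·3·5·(−2) = −60 ≡ 6, so v_4 = 6^{−1} = 2 (mod 11).
  i = 5 (α = 10): (10−6)(10−5)(10−3)(10−8) = 4·5·7·2 = 280 ≡ 5, so v_5 = 5^{−1} = 9 (mod 11).
  v = [6, 4, 1, 2, 9].
Step 2: syndromes of r = [9, 6, 3, 5, 8] (all sums mod 11).
  S_0 = Σ v_i r_i = 6·9 + 4·6 + 1·3 + 2·5 + 9·8 = 163 ≡ 9.
  S_1 = Σ v_i α_i r_i = 6·6·9 + 4·5·6 + 1·3·3 + 2·8·5 + 9·10·8 = 1253 ≡ 10.
  α_i^2 mod 11 = [3, 3, 9, 9, 1].
  S_2 = Σ v_i α_i^2 r_i = 6·3·9 + 4·3·6 + 1·9·3 + 2·9·5 + 9·1·8 = 423 ≡ 5.
  S = (9, 10, 5) ≠ 0, so r is not a codeword (an error is present).
Step 3: locate the error. For a single error e at position i, S_ℓ = v_i·e·α_i^ℓ, so α_err = S_1/S_0.
  S_0^{−1} = 9^{−1} = 5 (mod 11), so α_err = 10·5 = 50 ≡ 6 = α_1. Error position i = 1.
  Consistency check: S_2/S_1 = 5·10 = 50 ≡ 6 = α_err ✓ (single-error assumption holds).
Step 4: error magnitude e = S_0/v_1 = S_0·∏_{j≠1}(α_1 − α_j) = 9·2 = 18 ≡ 7 (mod 11).
Step 5: correct position 1: c_1 = r_1 − e = 9 − 7 ≡ 2 (mod 11). Hence c = [2, 6, 3, 5, 8].
  Check: interpolating c through the α_i gives m(x) = 4 + 7·x (degree < 2) with m(α_i) = c_i for every i, so c is indeed a codeword.


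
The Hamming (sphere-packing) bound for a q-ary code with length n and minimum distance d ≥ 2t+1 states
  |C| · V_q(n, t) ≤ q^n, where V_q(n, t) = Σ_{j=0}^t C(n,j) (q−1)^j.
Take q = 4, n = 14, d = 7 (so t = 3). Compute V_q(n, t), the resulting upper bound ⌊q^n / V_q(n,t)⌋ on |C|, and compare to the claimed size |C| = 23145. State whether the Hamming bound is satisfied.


V_q(n, t) = 10690, q^n = 268435456, Hamming bound = 25110, |C| = 23145 ≤ bound (satisfied).

Step 1: Compute V_q(n, t) = Σ_{j=0}^3 C(n, j) (q−1)^j.
  j = 0: C(14,0)·(3)^0 = 1·1 = 1.
  j = 1: C(14,1)·(3)^1 = 14·3 = 42.
  j = 2: C(14,2)·(3)^2 = 91·9 = 819.
  j = 3: C(14,3)·(3)^3 = 364·27 = 9828.
  V_q(n, t) = 1 + 42 + 819 + 9828 = 10690.
Step 2: q^n = 4^14 = 268435456.
Step 3: Hamming bound ⌊q^n / V_q(n,t)⌋ = ⌊268435456/10690⌋ = 25110.
Step 4: Compare |C| = 23145 to 25110: satisfied.
The claimed |C| lies below the Hamming bound.


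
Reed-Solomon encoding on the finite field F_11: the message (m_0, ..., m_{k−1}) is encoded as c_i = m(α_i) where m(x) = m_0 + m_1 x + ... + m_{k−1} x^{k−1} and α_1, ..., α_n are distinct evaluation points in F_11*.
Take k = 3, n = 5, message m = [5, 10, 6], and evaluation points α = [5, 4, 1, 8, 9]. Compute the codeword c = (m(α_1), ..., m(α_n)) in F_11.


c = [7, 9, 10, 7, 9]

Message polynomial: m(x) = 5 + 10·x + 6·x^2 (mod 11).
For each evaluation point α_i, compute m(α_i) mod 11:
  α_1 = 5: Horner steps 6 → 7 → 7, so m(5) = 7.
  α_2 = 4: Horner steps 6 → 1 → 9, so m(4) = 9.
  α_3 = 1: Horner steps 6 → 5 → 10, so m(1) = 10.
  α_4 = 8: Horner steps 6 → 3 → 7, so m(8) = 7.
  α_5 = 9: Horner steps 6 → 9 → 9, so m(9) = 9.
Codeword c = [7, 9, 10, 7, 9] ∈ F_11^5.


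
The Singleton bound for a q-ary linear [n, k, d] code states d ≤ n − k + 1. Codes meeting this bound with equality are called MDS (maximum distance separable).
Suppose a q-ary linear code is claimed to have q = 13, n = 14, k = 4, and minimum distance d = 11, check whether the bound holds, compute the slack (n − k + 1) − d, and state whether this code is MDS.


Singleton RHS = n − k + 1 = 11, slack = 0, bound satisfied, MDS.

Singleton bound: d ≤ n − k + 1.
Here n = 14, k = 4, so n − k + 1 = 11.
Given d = 11, check d ≤ 11: YES.
Slack = (n − k + 1) − d = 0.
The code is MDS (slack = 0).
Description: the claimed parameters are [14, 4, 11]_13; such a code would be MDS (meets Singleton bound).


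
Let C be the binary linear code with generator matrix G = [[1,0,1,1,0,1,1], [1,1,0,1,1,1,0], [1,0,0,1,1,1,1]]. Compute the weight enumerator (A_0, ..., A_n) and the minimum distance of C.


Weight distribution: A_0 = 1, A_2 = 2, A_4 = 1, A_5 = 4. Minimum distance d = 2.

Enumerate all 2^3 = 8 messages m ∈ F_2^3.
For each, compute codeword c = mG in F_2^7, then tally its weight.
  m = 000 → c = 0000000, weight = 0.
  m = 100 → c = 1011011, weight = 5.
  m = 010 → c = 1101110, weight = 5.
  m = 110 → c = 0110101, weight = 4.
  m = 001 → c = 1001111, weight = 5.
  m = 101 → c = 0010100, weight = 2.
  m = 011 → c = 0100001, weight = 2.
  m = 111 → c = 1111010, weight = 5.
Tally weights:
  weight 0: 1 codewords.
  weight 2: 2 codewords.
  weight 4: 1 codewords.
  weight 5: 4 codewords.
Minimum distance d = smallest w > 0 with A_w > 0 = 2.
Sanity: Σ A_w = 8 = 2^3 = 8 ✓.


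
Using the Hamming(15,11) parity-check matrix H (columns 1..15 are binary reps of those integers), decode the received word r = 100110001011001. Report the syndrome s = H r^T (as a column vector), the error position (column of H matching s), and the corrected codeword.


s = (0, 0, 0, 1)^T, error position = 1, corrected codeword c = 000110001011001

Compute s = H r^T mod 2 one row at a time:
  s_1 = 0 + 1 + 0 + 1 + 1 + 0 + 0 + 1 = 4 ≡ 0 (mod 2).
  s_2 = 1 + 1 + 0 + 0 + 1 + 0 + 0 + 1 = 4 ≡ 0 (mod 2).
  s_3 = 0 + 0 + 0 + 0 + 0 + 1 + 0 + 1 = 2 ≡ 0 (mod 2).
  s_4 = 1 + 0 + 1 + 0 + 1 + 1 + 0 + 1 = 5 ≡ 1 (mod 2).
s = (0, 0, 0, 1)^T — this equals column 1 of H (binary 0001), so error is at position 1.
Correct: flip bit 1 of r = 100110001011001 to get c = 000110001011001.


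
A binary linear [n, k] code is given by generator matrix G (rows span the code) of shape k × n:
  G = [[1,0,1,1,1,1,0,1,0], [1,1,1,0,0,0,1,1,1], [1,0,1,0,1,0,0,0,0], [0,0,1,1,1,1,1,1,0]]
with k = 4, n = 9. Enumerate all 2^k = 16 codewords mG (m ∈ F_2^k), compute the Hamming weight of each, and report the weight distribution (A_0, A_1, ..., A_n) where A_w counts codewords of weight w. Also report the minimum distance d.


Weight distribution: A_0 = 1, A_2 = 1, A_3 = 3, A_4 = 1, A_5 = 4, A_6 = 5, A_7 = 1. Minimum distance d = 2.

Enumerate all 2^4 = 16 messages m ∈ F_2^4.
For each, compute codeword c = mG in F_2^9, then tally its weight.
  m = 0000 → c = 000000000, weight = 0.
  m = 1000 → c = 101111010, weight = 6.
  m = 0100 → c = 111000111, weight = 6.
  m = 1100 → c = 010111101, weight = 6.
  m = 0010 → c = 101010000, weight = 3.
  m = 1010 → c = 000101010, weight = 3.
  m = 0110 → c = 010010111, weight = 5.
  m = 1110 → c = 111101101, weight = 7.
  m = 0001 → c = 001111110, weight = 6.
  m = 1001 → c = 100000100, weight = 2.
  m = 0101 → c = 110111001, weight = 6.
  m = 1101 → c = 011000011, weight = 4.
  m = 0011 → c = 100101110, weight = 5.
  m = 1011 → c = 001010100, weight = 3.
  m = 0111 → c = 011101001, weight = 5.
  m = 1111 → c = 110010011, weight = 5.
Tally weights:
  weight 0: 1 codewords.
  weight 2: 1 codewords.
  weight 3: 3 codewords.
  weight 4: 1 codewords.
  weight 5: 4 codewords.
  weight 6: 5 codewords.
  weight 7: 1 codewords.
Minimum distance d = smallest w > 0 with A_w > 0 = 2.
Sanity: Σ A_w = 16 = 2^4 = 16 ✓.


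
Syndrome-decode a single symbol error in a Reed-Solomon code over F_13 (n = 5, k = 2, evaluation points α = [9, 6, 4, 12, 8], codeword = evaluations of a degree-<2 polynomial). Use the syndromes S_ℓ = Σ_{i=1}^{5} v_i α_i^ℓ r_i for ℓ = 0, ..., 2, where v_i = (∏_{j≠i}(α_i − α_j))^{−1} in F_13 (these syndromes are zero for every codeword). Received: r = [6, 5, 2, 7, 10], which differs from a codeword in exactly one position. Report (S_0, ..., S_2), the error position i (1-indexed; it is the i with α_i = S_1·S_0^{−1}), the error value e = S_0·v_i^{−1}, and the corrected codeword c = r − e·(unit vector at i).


S = (10, 1, 4), error at position 3, error magnitude e = 2, c = [6, 5, 0, 7, 10].

Step 1: column multipliers v_i = (∏_{j≠i}(α_i − α_j))^{−1} mod 13.
  i = 1 (α = 9): (9−6)(9−4)(9−12)(9−8) = 3·5·(−3)·1 = −45 ≡ 7, so v_1 = 7^{−1} = 2 (mod 13).
  i = 2 (α = 6): (6−9)(6−4)(6−12)(6−8) = (−3)·2·(−6)·(−2) = −72 ≡ 6, so v_2 = 6^{−1} = 11 (mod 13).
  i = 3 (α = 4): (4−9)(4−6)(4−12)(4−8) = (−5)·(−2)·(−8)·(−4) = 320 ≡ 8, so v_3 = 8^{−1} = 5 (mod 13).
  i = 4 (α = 12): (12−9)(12−6)(12−4)(12−8) = 3·6·8·4 = 576 ≡ 4, so v_4 = 4^{−1} = 10 (mod 13).
  i = 5 (α = 8): (8−9)(8−6)(8−4)(8−12) = (−1)·2·4·(−4) = 32 ≡ 6, so v_5 = 6^{−1} = 11 (mod 13).
  v = [2, 11, 5, 10, 11].
Step 2: syndromes of r = [6, 5, 2, 7, 10] (all sums mod 13).
  S_0 = Σ v_i r_i = 2·6 + 11·5 + 5·2 + 10·7 + 11·10 = 257 ≡ 10.
  S_1 = Σ v_i α_i r_i = 2·9·6 + 11·6·5 + 5·4·2 + 10·12·7 + 11·8·10 = 2198 ≡ 1.
  α_i^2 mod 13 = [3, 10, 3, 1, 12].
  S_2 = Σ v_i α_i^2 r_i = 2·3·6 + 11·10·5 + 5·3·2 + 10·1·7 + 11·12·10 = 2006 ≡ 4.
  S = (10, 1, 4) ≠ 0, so r is not a codeword (an error is present).
Step 3: locate the error. For a single error e at position i, S_ℓ = v_i·e·α_i^ℓ, so α_err = S_1/S_0.
  S_0^{−1} = 10^{−1} = 4 (mod 13), so α_err = 1·4 = 4 ≡ 4 = α_3. Error position i = 3.
  Consistency check: S_2/S_1 = 4·1 = 4 ≡ 4 = α_err ✓ (single-error assumption holds).
Step 4: error magnitude e = S_0/v_3 = S_0·∏_{j≠3}(α_3 − α_j) = 10·8 = 80 ≡ 2 (mod 13).
Step 5: correct position 3: c_3 = r_3 − e = 2 − 2 ≡ 0 (mod 13). Hence c = [6, 5, 0, 7, 10].
  Check: interpolating c through the α_i gives m(x) = 3 + 9·x (degree < 2) with m(α_i) = c_i for every i, so c is indeed a codeword.


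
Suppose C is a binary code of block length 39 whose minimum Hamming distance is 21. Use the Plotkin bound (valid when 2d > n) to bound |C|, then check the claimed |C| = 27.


Plotkin bound M ≤ 14; given |C| = 27 > bound (violated).

Check applicability: 2d = 42, n = 39.
2d − n = 3 > 0, so Plotkin applies.
Compute d/(2d−n) = 21/3 ≈ 7.0000.
⌊d/(2d−n)⌋ = 7.
Plotkin bound: M ≤ 2·7 = 14.
Given |C| = 27, check: VIOLATED.
This |C| is above the Plotkin bound, so no binary code with n = 39, d = 21 and 27 codewords exists.


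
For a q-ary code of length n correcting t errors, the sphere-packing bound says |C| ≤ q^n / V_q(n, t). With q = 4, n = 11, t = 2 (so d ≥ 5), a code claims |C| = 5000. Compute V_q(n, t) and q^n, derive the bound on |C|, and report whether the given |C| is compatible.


V_q(n, t) = 529, q^n = 4194304, Hamming bound = 7928, |C| = 5000 ≤ bound (satisfied).

Step 1: Compute V_q(n, t) = Σ_{j=0}^2 C(n, j) (q−1)^j.
  j = 0: C(11,0)·(3)^0 = 1·1 = 1.
  j = 1: C(11,1)·(3)^1 = 11·3 = 33.
  j = 2: C(11,2)·(3)^2 = 55·9 = 495.
  V_q(n, t) = 1 + 33 + 495 = 529.
Step 2: q^n = 4^11 = 4194304.
Step 3: Hamming bound ⌊q^n / V_q(n,t)⌋ = ⌊4194304/529⌋ = 7928.
Step 4: Compare |C| = 5000 to 7928: satisfied.
The claimed |C| lies below the Hamming bound.


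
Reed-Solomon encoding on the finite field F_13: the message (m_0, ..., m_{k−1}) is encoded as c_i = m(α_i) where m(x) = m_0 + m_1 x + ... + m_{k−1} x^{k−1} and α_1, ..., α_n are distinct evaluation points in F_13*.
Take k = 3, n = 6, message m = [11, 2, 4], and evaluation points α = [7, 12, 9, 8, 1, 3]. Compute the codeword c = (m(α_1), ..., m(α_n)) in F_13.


c = [0, 0, 2, 10, 4, 1]

Message polynomial: m(x) = 11 + 2·x + 4·x^2 (mod 13).
For each evaluation point α_i, compute m(α_i) mod 13:
  α_1 = 7: Horner steps 4 → 4 → 0, so m(7) = 0.
  α_2 = 12: Horner steps 4 → 11 → 0, so m(12) = 0.
  α_3 = 9: Horner steps 4 → 12 → 2, so m(9) = 2.
  α_4 = 8: Horner steps 4 → 8 → 10, so m(8) = 10.
  α_5 = 1: Horner steps 4 → 6 → 4, so m(1) = 4.
  α_6 = 3: Horner steps 4 → 1 → 1, so m(3) = 1.
Codeword c = [0, 0, 2, 10, 4, 1] ∈ F_13^6.


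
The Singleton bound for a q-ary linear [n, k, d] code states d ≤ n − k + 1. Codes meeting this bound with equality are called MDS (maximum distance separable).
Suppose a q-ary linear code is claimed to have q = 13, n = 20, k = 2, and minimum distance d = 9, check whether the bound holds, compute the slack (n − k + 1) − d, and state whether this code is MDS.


Singleton RHS = n − k + 1 = 19, slack = 10, bound satisfied, not MDS.

Singleton bound: d ≤ n − k + 1.
Here n = 20, k = 2, so n − k + 1 = 19.
Given d = 9, check d ≤ 19: YES.
Slack = (n − k + 1) − d = 10.
The code is NOT MDS (slack = 10 > 0).
Description: the claimed parameters are [20, 2, 9]_13; such a code would be non-MDS.


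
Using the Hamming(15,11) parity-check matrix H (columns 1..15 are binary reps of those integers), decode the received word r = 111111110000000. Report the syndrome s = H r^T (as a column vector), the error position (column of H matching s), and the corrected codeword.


s = (1, 0, 0, 0)^T, error position = 8, corrected codeword c = 111111100000000

Compute s = H r^T mod 2 one row at a time:
  s_1 = 1 + 0 + 0 + 0 + 0 + 0 + 0 + 0 = 1 ≡ 1 (mod 2).
  s_2 = 1 + 1 + 1 + 1 + 0 + 0 + 0 + 0 = 4 ≡ 0 (mod 2).
  s_3 = 1 + 1 + 1 + 1 + 0 + 0 + 0 + 0 = 4 ≡ 0 (mod 2).
  s_4 = 1 + 1 + 1 + 1 + 0 + 0 + 0 + 0 = 4 ≡ 0 (mod 2).
s = (1, 0, 0, 0)^T — this equals column 8 of H (binary 1000), so error is at position 8.
Correct: flip bit 8 of r = 111111110000000 to get c = 111111100000000.


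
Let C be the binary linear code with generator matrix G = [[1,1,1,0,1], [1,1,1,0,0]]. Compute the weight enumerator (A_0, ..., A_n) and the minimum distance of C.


Weight distribution: A_0 = 1, A_1 = 1, A_3 = 1, A_4 = 1. Minimum distance d = 1.

Enumerate all 2^2 = 4 messages m ∈ F_2^2.
For each, compute codeword c = mG in F_2^5, then tally its weight.
  m = 00 → c = 00000, weight = 0.
  m = 10 → c = 11101, weight = 4.
  m = 01 → c = 11100, weight = 3.
  m = 11 → c = 00001, weight = 1.
Tally weights:
  weight 0: 1 codewords.
  weight 1: 1 codewords.
  weight 3: 1 codewords.
  weight 4: 1 codewords.
Minimum distance d = smallest w > 0 with A_w > 0 = 1.
Sanity: Σ A_w = 4 = 2^2 = 4 ✓.


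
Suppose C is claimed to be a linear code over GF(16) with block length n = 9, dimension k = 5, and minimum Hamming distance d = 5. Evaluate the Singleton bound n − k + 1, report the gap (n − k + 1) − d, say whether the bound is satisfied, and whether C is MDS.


Singleton RHS = n − k + 1 = 5, slack = 0, bound satisfied, MDS.

Singleton bound: d ≤ n − k + 1.
Here n = 9, k = 5, so n − k + 1 = 5.
Given d = 5, check d ≤ 5: YES.
Slack = (n − k + 1) − d = 0.
The code is MDS (slack = 0).
Description: the claimed parameters are [9, 5, 5]_16; such a code would be MDS (meets Singleton bound).


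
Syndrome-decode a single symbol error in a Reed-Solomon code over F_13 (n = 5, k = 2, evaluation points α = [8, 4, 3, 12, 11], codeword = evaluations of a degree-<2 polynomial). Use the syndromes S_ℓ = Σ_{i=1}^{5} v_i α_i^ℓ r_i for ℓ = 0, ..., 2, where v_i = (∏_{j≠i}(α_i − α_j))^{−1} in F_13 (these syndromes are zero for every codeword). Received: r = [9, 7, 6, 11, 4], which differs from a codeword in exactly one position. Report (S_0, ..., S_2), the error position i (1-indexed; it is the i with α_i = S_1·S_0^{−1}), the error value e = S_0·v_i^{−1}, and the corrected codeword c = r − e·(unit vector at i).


S = (5, 2, 6), error at position 3, error magnitude e = 6, c = [9, 7, 0, 11, 4].

Step 1: column multipliers v_i = (∏_{j≠i}(α_i − α_j))^{−1} mod 13.
  i = 1 (α = 8): (8−4)(8−3)(8−12)(8−11) = 4·5·(−4)·(−3) = 240 ≡ 6, so v_1 = 6^{−1} = 11 (mod 13).
  i = 2 (α = 4): (4−8)(4−3)(4−12)(4−11) = (−4)·1·(−8)·(−7) = −224 ≡ 10, so v_2 = 10^{−1} = 4 (mod 13).
  i = 3 (α = 3): (3−8)(3−4)(3−12)(3−11) = (−5)·(−1)·(−9)·(−8) = 360 ≡ 9, so v_3 = 9^{−1} = 3 (mod 13).
  i = 4 (α = 12): (12−8)(12−4)(12−3)(12−11) = 4·8·9·1 = 288 ≡ 2, so v_4 = 2^{−1} = 7 (mod 13).
  i = 5 (α = 11): (11−8)(11−4)(11−3)(11−12) = 3·7·8·(−1) = −168 ≡ 1, so v_5 = 1^{−1} = 1 (mod 13).
  v = [11, 4, 3, 7, 1].
Step 2: syndromes of r = [9, 7, 6, 11, 4] (all sums mod 13).
  S_0 = Σ v_i r_i = 11·9 + 4·7 + 3·6 + 7·11 + 1·4 = 226 ≡ 5.
  S_1 = Σ v_i α_i r_i = 11·8·9 + 4·4·7 + 3·3·6 + 7·12·11 + 1·11·4 = 1926 ≡ 2.
  α_i^2 mod 13 = [12, 3, 9, 1, 4].
  S_2 = Σ v_i α_i^2 r_i = 11·12·9 + 4·3·7 + 3·9·6 + 7·1·11 + 1·4·4 = 1527 ≡ 6.
  S = (5, 2, 6) ≠ 0, so r is not a codeword (an error is present).
Step 3: locate the error. For a single error e at position i, S_ℓ = v_i·e·α_i^ℓ, so α_err = S_1/S_0.
  S_0^{−1} = 5^{−1} = 8 (mod 13), so α_err = 2·8 = 16 ≡ 3 = α_3. Error position i = 3.
  Consistency check: S_2/S_1 = 6·7 = 42 ≡ 3 = α_err ✓ (single-error assumption holds).
Step 4: error magnitude e = S_0/v_3 = S_0·∏_{j≠3}(α_3 − α_j) = 5·9 = 45 ≡ 6 (mod 13).
Step 5: correct position 3: c_3 = r_3 − e = 6 − 6 ≡ 0 (mod 13). Hence c = [9, 7, 0, 11, 4].
  Check: interpolating c through the α_i gives m(x) = 5 + 7·x (degree < 2) with m(α_i) = c_i for every i, so c is indeed a codeword.


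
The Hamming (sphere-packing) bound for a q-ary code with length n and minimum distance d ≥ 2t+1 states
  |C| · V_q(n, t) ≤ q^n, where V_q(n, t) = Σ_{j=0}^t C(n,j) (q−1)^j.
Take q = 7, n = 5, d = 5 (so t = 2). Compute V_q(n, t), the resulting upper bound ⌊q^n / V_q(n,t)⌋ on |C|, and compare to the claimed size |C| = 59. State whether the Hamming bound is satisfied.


V_q(n, t) = 391, q^n = 16807, Hamming bound = 42, |C| = 59 > bound (violated).

Step 1: Compute V_q(n, t) = Σ_{j=0}^2 C(n, j) (q−1)^j.
  j = 0: C(5,0)·(6)^0 = 1·1 = 1.
  j = 1: C(5,1)·(6)^1 = 5·6 = 30.
  j = 2: C(5,2)·(6)^2 = 10·36 = 360.
  V_q(n, t) = 1 + 30 + 360 = 391.
Step 2: q^n = 7^5 = 16807.
Step 3: Hamming bound ⌊q^n / V_q(n,t)⌋ = ⌊16807/391⌋ = 42.
Step 4: Compare |C| = 59 to 42: violated.
The claimed |C| lies above the Hamming bound, so no 7-ary code of length 5 with d ≥ 5 can have 59 codewords.


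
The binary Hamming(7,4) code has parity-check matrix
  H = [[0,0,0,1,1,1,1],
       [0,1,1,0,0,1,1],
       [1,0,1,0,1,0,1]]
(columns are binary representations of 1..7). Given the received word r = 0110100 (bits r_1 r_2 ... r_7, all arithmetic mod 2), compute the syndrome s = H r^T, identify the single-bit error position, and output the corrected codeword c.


s = (1, 0, 0)^T, error position = 4, corrected codeword c = 0111100

Compute s = H r^T mod 2 one row at a time:
  s_1 = 0 + 1 + 0 + 0 = 1 ≡ 1 (mod 2).
  s_2 = 1 + 1 + 0 + 0 = 2 ≡ 0 (mod 2).
  s_3 = 0 + 1 + 1 + 0 = 2 ≡ 0 (mod 2).
s = (1, 0, 0)^T — this equals column 4 of H (binary 100), so error is at position 4.
Correct: flip bit 4 of r = 0110100 to get c = 0111100.


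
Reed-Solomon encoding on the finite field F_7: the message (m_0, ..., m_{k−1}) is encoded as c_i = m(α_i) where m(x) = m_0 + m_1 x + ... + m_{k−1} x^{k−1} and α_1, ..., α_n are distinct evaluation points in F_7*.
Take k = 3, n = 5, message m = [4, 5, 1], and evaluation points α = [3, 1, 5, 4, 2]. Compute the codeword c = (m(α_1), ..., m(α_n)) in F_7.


c = [0, 3, 5, 5, 4]

Message polynomial: m(x) = 4 + 5·x + 1·x^2 (mod 7).
For each evaluation point α_i, compute m(α_i) mod 7:
  α_1 = 3: Horner steps 1 → 1 → 0, so m(3) = 0.
  α_2 = 1: Horner steps 1 → 6 → 3, so m(1) = 3.
  α_3 = 5: Horner steps 1 → 3 → 5, so m(5) = 5.
  α_4 = 4: Horner steps 1 → 2 → 5, so m(4) = 5.
  α_5 = 2: Horner steps 1 → 0 → 4, so m(2) = 4.
Codeword c = [0, 3, 5, 5, 4] ∈ F_7^5.


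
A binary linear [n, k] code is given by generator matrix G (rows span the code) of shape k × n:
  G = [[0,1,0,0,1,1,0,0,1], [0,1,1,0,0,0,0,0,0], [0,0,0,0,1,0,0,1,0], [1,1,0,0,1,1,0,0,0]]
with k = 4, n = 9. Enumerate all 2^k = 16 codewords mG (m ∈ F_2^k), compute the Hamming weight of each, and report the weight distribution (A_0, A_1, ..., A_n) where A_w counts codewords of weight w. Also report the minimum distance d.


Weight distribution: A_0 = 1, A_2 = 3, A_4 = 11, A_6 = 1. Minimum distance d = 2.

Enumerate all 2^4 = 16 messages m ∈ F_2^4.
For each, compute codeword c = mG in F_2^9, then tally its weight.
  m = 0000 → c = 000000000, weight = 0.
  m = 1000 → c = 010011001, weight = 4.
  m = 0100 → c = 011000000, weight = 2.
  m = 1100 → c = 001011001, weight = 4.
  m = 0010 → c = 000010010, weight = 2.
  m = 1010 → c = 010001011, weight = 4.
  m = 0110 → c = 011010010, weight = 4.
  m = 1110 → c = 001001011, weight = 4.
  m = 0001 → c = 110011000, weight = 4.
  m = 1001 → c = 100000001, weight = 2.
  m = 0101 → c = 101011000, weight = 4.
  m = 1101 → c = 111000001, weight = 4.
  m = 0011 → c = 110001010, weight = 4.
  m = 1011 → c = 100010011, weight = 4.
  m = 0111 → c = 101001010, weight = 4.
  m = 1111 → c = 111010011, weight = 6.
Tally weights:
  weight 0: 1 codewords.
  weight 2: 3 codewords.
  weight 4: 11 codewords.
  weight 6: 1 codewords.
Minimum distance d = smallest w > 0 with A_w > 0 = 2.
Sanity: Σ A_w = 16 = 2^4 = 16 ✓.


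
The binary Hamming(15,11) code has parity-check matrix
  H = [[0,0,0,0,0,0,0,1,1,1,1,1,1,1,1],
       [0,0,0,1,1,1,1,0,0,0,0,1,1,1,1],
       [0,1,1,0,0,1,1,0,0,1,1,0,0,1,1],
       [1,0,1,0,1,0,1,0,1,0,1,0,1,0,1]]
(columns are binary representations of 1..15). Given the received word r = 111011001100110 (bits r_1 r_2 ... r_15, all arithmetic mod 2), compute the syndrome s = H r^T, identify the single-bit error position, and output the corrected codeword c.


s = (0, 0, 1, 1)^T, error position = 3, corrected codeword c = 110011001100110

Compute s = H r^T mod 2 one row at a time:
  s_1 = 0 + 1 + 1 + 0 + 0 + 1 + 1 + 0 = 4 ≡ 0 (mod 2).
  s_2 = 0 + 1 + 1 + 0 + 0 + 1 + 1 + 0 = 4 ≡ 0 (mod 2).
  s_3 = 1 + 1 + 1 + 0 + 1 + 0 + 1 + 0 = 5 ≡ 1 (mod 2).
  s_4 = 1 + 1 + 1 + 0 + 1 + 0 + 1 + 0 = 5 ≡ 1 (mod 2).
s = (0, 0, 1, 1)^T — this equals column 3 of H (binary 0011), so error is at position 3.
Correct: flip bit 3 of r = 111011001100110 to get c = 110011001100110.


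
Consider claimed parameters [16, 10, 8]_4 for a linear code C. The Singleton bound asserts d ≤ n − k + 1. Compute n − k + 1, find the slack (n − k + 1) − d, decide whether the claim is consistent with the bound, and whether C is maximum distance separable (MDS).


Singleton RHS = n − k + 1 = 7, slack = -1, bound violated (no such code; not MDS).

Singleton bound: d ≤ n − k + 1.
Here n = 16, k = 10, so n − k + 1 = 7.
Given d = 8, check d ≤ 7: NO.
Slack = (n − k + 1) − d = -1.
The slack is negative: d = 8 exceeds n − k + 1 = 7 by 1, so the Singleton bound is violated and no linear [16, 10, 8]_4 code can exist. In particular it is not MDS (MDS requires d = n − k + 1 exactly).
Description: the claimed parameters are [16, 10, 8]_4; such a code would be impossible (violates the Singleton bound).


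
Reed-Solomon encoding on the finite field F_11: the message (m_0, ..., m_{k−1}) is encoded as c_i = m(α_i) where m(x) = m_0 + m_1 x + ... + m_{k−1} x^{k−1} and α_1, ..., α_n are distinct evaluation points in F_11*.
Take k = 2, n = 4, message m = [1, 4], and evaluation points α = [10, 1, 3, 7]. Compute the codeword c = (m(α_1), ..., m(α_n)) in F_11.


c = [8, 5, 2, 7]

Message polynomial: m(x) = 1 + 4·x (mod 11).
For each evaluation point α_i, compute m(α_i) mod 11:
  α_1 = 10: Horner steps 4 → 8, so m(10) = 8.
  α_2 = 1: Horner steps 4 → 5, so m(1) = 5.
  α_3 = 3: Horner steps 4 → 2, so m(3) = 2.
  α_4 = 7: Horner steps 4 → 7, so m(7) = 7.
Codeword c = [8, 5, 2, 7] ∈ F_11^4.


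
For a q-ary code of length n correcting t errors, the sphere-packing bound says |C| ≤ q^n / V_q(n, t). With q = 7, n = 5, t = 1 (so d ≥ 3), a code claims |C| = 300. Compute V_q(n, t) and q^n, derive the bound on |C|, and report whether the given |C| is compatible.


V_q(n, t) = 31, q^n = 16807, Hamming bound = 542, |C| = 300 ≤ bound (satisfied).

Step 1: Compute V_q(n, t) = Σ_{j=0}^1 C(n, j) (q−1)^j.
  j = 0: C(5,0)·(6)^0 = 1·1 = 1.
  j = 1: C(5,1)·(6)^1 = 5·6 = 30.
  V_q(n, t) = 1 + 30 = 31.
Step 2: q^n = 7^5 = 16807.
Step 3: Hamming bound ⌊q^n / V_q(n,t)⌋ = ⌊16807/31⌋ = 542.
Step 4: Compare |C| = 300 to 542: satisfied.
The claimed |C| lies below the Hamming bound.


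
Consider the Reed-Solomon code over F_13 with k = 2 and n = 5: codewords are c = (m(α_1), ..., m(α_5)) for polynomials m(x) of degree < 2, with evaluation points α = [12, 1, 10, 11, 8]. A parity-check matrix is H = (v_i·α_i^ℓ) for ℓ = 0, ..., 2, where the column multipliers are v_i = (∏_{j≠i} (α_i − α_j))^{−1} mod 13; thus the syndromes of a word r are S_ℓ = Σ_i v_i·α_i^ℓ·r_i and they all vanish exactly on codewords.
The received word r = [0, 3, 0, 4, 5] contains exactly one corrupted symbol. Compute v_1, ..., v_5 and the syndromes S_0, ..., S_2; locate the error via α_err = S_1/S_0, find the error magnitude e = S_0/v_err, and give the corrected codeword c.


S = (7, 6, 7), error at position 1, error magnitude e = 5, c = [8, 3, 0, 4, 5].

Step 1: column multipliers v_i = (∏_{j≠i}(α_i − α_j))^{−1} mod 13.
  i = 1 (α = 12): (12−1)(12−10)(12−11)(12−8) = 11·2·1·4 = 88 ≡ 10, so v_1 = 10^{−1} = 4 (mod 13).
  i = 2 (α = 1): (1−12)(1−10)(1−11)(1−8) = (−11)·(−9)·(−10)·(−7) = 6930 ≡ 1, so v_2 = 1^{−1} = 1 (mod 13).
  i = 3 (α = 10): (10−12)(10−1)(10−11)(10−8) = (−2)·9·(−1)·2 = 36 ≡ 10, so v_3 = 10^{−1} = 4 (mod 13).
  i = 4 (α = 11): (11−12)(11−1)(11−10)(11−8) = (−1)·10·1·3 = −30 ≡ 9, so v_4 = 9^{−1} = 3 (mod 13).
  i = 5 (α = 8): (8−12)(8−1)(8−10)(8−11) = (−4)·7·(−2)·(−3) = −168 ≡ 1, so v_5 = 1^{−1} = 1 (mod 13).
  v = [4, 1, 4, 3, 1].
Step 2: syndromes of r = [0, 3, 0, 4, 5] (all sums mod 13).
  S_0 = Σ v_i r_i = 4·0 + 1·3 + 4·0 + 3·4 + 1·5 = 20 ≡ 7.
  S_1 = Σ v_i α_i r_i = 4·12·0 + 1·1·3 + 4·10·0 + 3·11·4 + 1·8·5 = 175 ≡ 6.
  α_i^2 mod 13 = [1, 1, 9, 4, 12].
  S_2 = Σ v_i α_i^2 r_i = 4·1·0 + 1·1·3 + 4·9·0 + 3·4·4 + 1·12·5 = 111 ≡ 7.
  S = (7, 6, 7) ≠ 0, so r is not a codeword (an error is present).
Step 3: locate the error. For a single error e at position i, S_ℓ = v_i·e·α_i^ℓ, so α_err = S_1/S_0.
  S_0^{−1} = 7^{−1} = 2 (mod 13), so α_err = 6·2 = 12 ≡ 12 = α_1. Error position i = 1.
  Consistency check: S_2/S_1 = 7·11 = 77 ≡ 12 = α_err ✓ (single-error assumption holds).
Step 4: error magnitude e = S_0/v_1 = S_0·∏_{j≠1}(α_1 − α_j) = 7·10 = 70 ≡ 5 (mod 13).
Step 5: correct position 1: c_1 = r_1 − e = 0 − 5 ≡ 8 (mod 13). Hence c = [8, 3, 0, 4, 5].
  Check: interpolating c through the α_i gives m(x) = 12 + 4·x (degree < 2) with m(α_i) = c_i for every i, so c is indeed a codeword.


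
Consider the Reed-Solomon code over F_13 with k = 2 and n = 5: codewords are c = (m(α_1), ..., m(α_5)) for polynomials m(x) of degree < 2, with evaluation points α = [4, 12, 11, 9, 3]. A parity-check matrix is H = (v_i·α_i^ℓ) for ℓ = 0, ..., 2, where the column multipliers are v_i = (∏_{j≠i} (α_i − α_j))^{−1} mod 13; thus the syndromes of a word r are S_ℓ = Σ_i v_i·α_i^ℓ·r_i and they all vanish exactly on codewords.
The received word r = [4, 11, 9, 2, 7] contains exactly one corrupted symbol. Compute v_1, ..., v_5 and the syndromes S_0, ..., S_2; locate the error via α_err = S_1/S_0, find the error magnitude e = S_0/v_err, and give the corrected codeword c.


S = (12, 1, 12), error at position 2, error magnitude e = 5, c = [4, 6, 9, 2, 7].

Step 1: column multipliers v_i = (∏_{j≠i}(α_i − α_j))^{−1} mod 13.
  i = 1 (α = 4): (4−12)(4−11)(4−9)(4−3) = (−8)·(−7)·(−5)·1 = −280 ≡ 6, so v_1 = 6^{−1} = 11 (mod 13).
  i = 2 (α = 12): (12−4)(12−11)(12−9)(12−3) = 8·1·3·9 = 216 ≡ 8, so v_2 = 8^{−1} = 5 (mod 13).
  i = 3 (α = 11): (11−4)(11−12)(11−9)(11−3) = 7·(−1)·2·8 = −112 ≡ 5, so v_3 = 5^{−1} = 8 (mod 13).
  i = 4 (α = 9): (9−4)(9−12)(9−11)(9−3) = 5·(−3)·(−2)·6 = 180 ≡ 11, so v_4 = 11^{−1} = 6 (mod 13).
  i = 5 (α = 3): (3−4)(3−12)(3−11)(3−9) = (−1)·(−9)·(−8)·(−6) = 432 ≡ 3, so v_5 = 3^{−1} = 9 (mod 13).
  v = [11, 5, 8, 6, 9].
Step 2: syndromes of r = [4, 11, 9, 2, 7] (all sums mod 13).
  S_0 = Σ v_i r_i = 11·4 + 5·11 + 8·9 + 6·2 + 9·7 = 246 ≡ 12.
  S_1 = Σ v_i α_i r_i = 11·4·4 + 5·12·11 + 8·11·9 + 6·9·2 + 9·3·7 = 1925 ≡ 1.
  α_i^2 mod 13 = [3, 1, 4, 3, 9].
  S_2 = Σ v_i α_i^2 r_i = 11·3·4 + 5·1·11 + 8·4·9 + 6·3·2 + 9·9·7 = 1078 ≡ 12.
  S = (12, 1, 12) ≠ 0, so r is not a codeword (an error is present).
Step 3: locate the error. For a single error e at position i, S_ℓ = v_i·e·α_i^ℓ, so α_err = S_1/S_0.
  S_0^{−1} = 12^{−1} = 12 (mod 13), so α_err = 1·12 = 12 ≡ 12 = α_2. Error position i = 2.
  Consistency check: S_2/S_1 = 12·1 = 12 ≡ 12 = α_err ✓ (single-error assumption holds).
Step 4: error magnitude e = S_0/v_2 = S_0·∏_{j≠2}(α_2 − α_j) = 12·8 = 96 ≡ 5 (mod 13).
Step 5: correct position 2: c_2 = r_2 − e = 11 − 5 ≡ 6 (mod 13). Hence c = [4, 6, 9, 2, 7].
  Check: interpolating c through the α_i gives m(x) = 3 + 10·x (degree < 2) with m(α_i) = c_i for every i, so c is indeed a codeword.


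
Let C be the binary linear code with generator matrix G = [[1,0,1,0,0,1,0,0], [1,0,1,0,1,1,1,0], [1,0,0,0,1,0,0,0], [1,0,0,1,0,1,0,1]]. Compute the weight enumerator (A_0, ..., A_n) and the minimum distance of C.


Weight distribution: A_0 = 1, A_2 = 3, A_3 = 4, A_4 = 3, A_5 = 4, A_6 = 1. Minimum distance d = 2.

Enumerate all 2^4 = 16 messages m ∈ F_2^4.
For each, compute codeword c = mG in F_2^8, then tally its weight.
  m = 0000 → c = 00000000, weight = 0.
  m = 1000 → c = 10100100, weight = 3.
  m = 0100 → c = 10101110, weight = 5.
  m = 1100 → c = 00001010, weight = 2.
  m = 0010 → c = 10001000, weight = 2.
  m = 1010 → c = 00101100, weight = 3.
  m = 0110 → c = 00100110, weight = 3.
  m = 1110 → c = 10000010, weight = 2.
  m = 0001 → c = 10010101, weight = 4.
  m = 1001 → c = 00110001, weight = 3.
  m = 0101 → c = 00111011, weight = 5.
  m = 1101 → c = 10011111, weight = 6.
  m = 0011 → c = 00011101, weight = 4.
  m = 1011 → c = 10111001, weight = 5.
  m = 0111 → c = 10110011, weight = 5.
  m = 1111 → c = 00010111, weight = 4.
Tally weights:
  weight 0: 1 codewords.
  weight 2: 3 codewords.
  weight 3: 4 codewords.
  weight 4: 3 codewords.
  weight 5: 4 codewords.
  weight 6: 1 codewords.
Minimum distance d = smallest w > 0 with A_w > 0 = 2.
Sanity: Σ A_w = 16 = 2^4 = 16 ✓.


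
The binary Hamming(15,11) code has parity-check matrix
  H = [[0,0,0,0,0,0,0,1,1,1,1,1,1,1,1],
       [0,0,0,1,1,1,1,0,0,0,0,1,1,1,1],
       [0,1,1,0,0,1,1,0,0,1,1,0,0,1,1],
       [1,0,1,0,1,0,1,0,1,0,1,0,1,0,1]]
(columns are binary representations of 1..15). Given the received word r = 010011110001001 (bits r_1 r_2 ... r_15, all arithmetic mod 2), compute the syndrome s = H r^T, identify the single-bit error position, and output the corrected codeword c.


s = (1, 1, 0, 1)^T, error position = 13, corrected codeword c = 010011110001101

Compute s = H r^T mod 2 one row at a time:
  s_1 = 1 + 0 + 0 + 0 + 1 + 0 + 0 + 1 = 3 ≡ 1 (mod 2).
  s_2 = 0 + 1 + 1 + 1 + 1 + 0 + 0 + 1 = 5 ≡ 1 (mod 2).
  s_3 = 1 + 0 + 1 + 1 + 0 + 0 + 0 + 1 = 4 ≡ 0 (mod 2).
  s_4 = 0 + 0 + 1 + 1 + 0 + 0 + 0 + 1 = 3 ≡ 1 (mod 2).
s = (1, 1, 0, 1)^T — this equals column 13 of H (binary 1101), so error is at position 13.
Correct: flip bit 13 of r = 010011110001001 to get c = 010011110001101.


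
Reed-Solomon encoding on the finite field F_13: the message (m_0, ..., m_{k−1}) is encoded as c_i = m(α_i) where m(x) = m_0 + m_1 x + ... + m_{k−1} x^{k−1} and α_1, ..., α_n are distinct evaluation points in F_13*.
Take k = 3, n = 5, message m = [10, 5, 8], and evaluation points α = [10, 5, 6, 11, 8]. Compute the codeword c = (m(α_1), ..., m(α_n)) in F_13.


c = [2, 1, 3, 6, 3]

Message polynomial: m(x) = 10 + 5·x + 8·x^2 (mod 13).
For each evaluation point α_i, compute m(α_i) mod 13:
  α_1 = 10: Horner steps 8 → 7 → 2, so m(10) = 2.
  α_2 = 5: Horner steps 8 → 6 → 1, so m(5) = 1.
  α_3 = 6: Horner steps 8 → 1 → 3, so m(6) = 3.
  α_4 = 11: Horner steps 8 → 2 → 6, so m(11) = 6.
  α_5 = 8: Horner steps 8 → 4 → 3, so m(8) = 3.
Codeword c = [2, 1, 3, 6, 3] ∈ F_13^5.


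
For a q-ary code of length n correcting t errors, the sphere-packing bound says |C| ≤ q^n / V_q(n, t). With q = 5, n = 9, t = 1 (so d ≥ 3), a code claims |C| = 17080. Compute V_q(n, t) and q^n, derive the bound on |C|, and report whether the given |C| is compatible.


V_q(n, t) = 37, q^n = 1953125, Hamming bound = 52787, |C| = 17080 ≤ bound (satisfied).

Step 1: Compute V_q(n, t) = Σ_{j=0}^1 C(n, j) (q−1)^j.
  j = 0: C(9,0)·(4)^0 = 1·1 = 1.
  j = 1: C(9,1)·(4)^1 = 9·4 = 36.
  V_q(n, t) = 1 + 36 = 37.
Step 2: q^n = 5^9 = 1953125.
Step 3: Hamming bound ⌊q^n / V_q(n,t)⌋ = ⌊1953125/37⌋ = 52787.
Step 4: Compare |C| = 17080 to 52787: satisfied.
The claimed |C| lies below the Hamming bound.


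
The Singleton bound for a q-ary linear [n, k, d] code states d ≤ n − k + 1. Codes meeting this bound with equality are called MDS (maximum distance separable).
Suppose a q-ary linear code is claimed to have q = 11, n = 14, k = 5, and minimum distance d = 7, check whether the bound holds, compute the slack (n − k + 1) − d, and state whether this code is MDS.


Singleton RHS = n − k + 1 = 10, slack = 3, bound satisfied, not MDS.

Singleton bound: d ≤ n − k + 1.
Here n = 14, k = 5, so n − k + 1 = 10.
Given d = 7, check d ≤ 10: YES.
Slack = (n − k + 1) − d = 3.
The code is NOT MDS (slack = 3 > 0).
Description: the claimed parameters are [14, 5, 7]_11; such a code would be non-MDS.
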